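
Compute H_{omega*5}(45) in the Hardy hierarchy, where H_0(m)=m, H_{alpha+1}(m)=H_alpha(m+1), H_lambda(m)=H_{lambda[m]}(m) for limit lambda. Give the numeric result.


H_{omega*5}(45):
For the Hardy hierarchy, H_{omega*k}(n) = 2^k * n.
2^5 = 32.
32 * 45 = 1440

1440


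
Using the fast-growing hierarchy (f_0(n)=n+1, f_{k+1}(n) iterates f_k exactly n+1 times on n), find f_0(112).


f_0(112) = 112 + 1 = 113

113


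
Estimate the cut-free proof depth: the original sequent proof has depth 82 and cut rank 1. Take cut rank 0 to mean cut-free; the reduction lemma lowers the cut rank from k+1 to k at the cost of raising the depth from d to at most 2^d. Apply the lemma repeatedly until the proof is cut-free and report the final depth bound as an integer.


Each rank reduction sends depth d to at most 2^d; cut rank r needs r reductions.
2_0(82) = 82
2_1(82) = 2^82 = 4835703278458516698824704
Cut-free depth bound = 4835703278458516698824704

4835703278458516698824704


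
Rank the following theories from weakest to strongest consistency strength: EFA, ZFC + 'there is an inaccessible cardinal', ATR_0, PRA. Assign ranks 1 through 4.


Ordering by consistency strength:
1. EFA
2. PRA
3. ATR_0
4. ZFC + 'there is an inaccessible cardinal'


EFA=1, ZFC + 'there is an inaccessible cardinal'=4, ATR_0=3, PRA=2


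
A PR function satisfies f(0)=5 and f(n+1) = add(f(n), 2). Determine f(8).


f(0) = 5
f(1) = add(f(0), 2) = add(5, 2) = 7
f(2) = add(f(1), 2) = add(7, 2) = 9
f(3) = add(f(2), 2) = add(9, 2) = 11
f(4) = add(f(3), 2) = add(11, 2) = 13
f(5) = add(f(4), 2) = add(13, 2) = 15
f(6) = add(f(5), 2) = add(15, 2) = 17
f(7) = add(f(6), 2) = add(17, 2) = 19
f(8) = add(f(7), 2) = add(19, 2) = 21


21


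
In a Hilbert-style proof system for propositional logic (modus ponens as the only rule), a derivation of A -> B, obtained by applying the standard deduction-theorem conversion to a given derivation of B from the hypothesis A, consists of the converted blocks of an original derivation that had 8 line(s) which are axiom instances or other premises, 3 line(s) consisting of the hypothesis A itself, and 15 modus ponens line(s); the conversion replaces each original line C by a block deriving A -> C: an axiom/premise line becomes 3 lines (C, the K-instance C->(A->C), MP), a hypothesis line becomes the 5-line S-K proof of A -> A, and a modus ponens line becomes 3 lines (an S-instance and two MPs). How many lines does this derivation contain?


Deduction-theorem conversion, block by block:
- 8 axiom/premise lines -> 3 lines each = 24
- 3 hypothesis lines -> 5 lines each (identity proof A->A) = 15
- 15 MP lines -> 3 lines each (S-instance, MP, MP) = 45
Total = 24 + 15 + 45 = 84 lines.

84


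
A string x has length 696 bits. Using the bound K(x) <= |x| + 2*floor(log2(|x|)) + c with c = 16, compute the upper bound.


floor(log2(696)) = 9
2 * 9 = 18
K(x) <= 696 + 18 + 16 = 730

730


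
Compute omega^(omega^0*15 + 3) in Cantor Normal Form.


omega^(omega^0*15 + 3):
omega^0 = 1, so the exponent is 15 + 3 = 18 (finite ordinal addition).
Result = omega^18, already a single CNF term.

omega^18


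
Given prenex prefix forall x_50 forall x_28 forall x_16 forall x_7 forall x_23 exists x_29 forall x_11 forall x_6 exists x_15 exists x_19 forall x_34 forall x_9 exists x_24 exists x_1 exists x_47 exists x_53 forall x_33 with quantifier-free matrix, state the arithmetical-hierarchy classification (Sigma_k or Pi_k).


Leading quantifier is forall, so the class is Pi.
Number of quantifier blocks = alternations + 1 = 6 + 1 = 7.
Classification: Pi_7

Pi_7


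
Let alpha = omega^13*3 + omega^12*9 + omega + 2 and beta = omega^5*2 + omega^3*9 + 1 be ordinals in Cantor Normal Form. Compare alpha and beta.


Compare term by term from highest exponent:
alpha = omega^13*3 + omega^12*9 + omega + 2
beta = omega^5*2 + omega^3*9 + 1
Term 1: alpha has omega^13*3, beta has omega^5*2
Term 2: alpha has omega^12*9, beta has omega^3*9
Term 3: alpha has omega^1*1, beta has omega^0*1
Term 4: alpha has omega^0*2, beta has omega^0*0
Result: alpha > beta

alpha > beta


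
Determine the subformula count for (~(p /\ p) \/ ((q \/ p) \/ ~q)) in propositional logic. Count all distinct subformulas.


Formula: (~(p /\ p) \/ ((q \/ p) \/ ~q))
Subformulas found:
  1. q
  2. p
  3. ~q
  4. (q \/ p)
  5. (p /\ p)
  6. ~(p /\ p)
  7. ((q \/ p) \/ ~q)
  8. (~(p /\ p) \/ ((q \/ p) \/ ~q))
Total distinct subformulas = 8

8


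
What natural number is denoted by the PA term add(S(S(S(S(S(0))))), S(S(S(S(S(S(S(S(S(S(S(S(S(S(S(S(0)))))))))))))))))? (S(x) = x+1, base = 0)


add(S^5(0), S^16(0)):
S^5(0) = 5
S^16(0) = 16
5 + 16 = 21

21


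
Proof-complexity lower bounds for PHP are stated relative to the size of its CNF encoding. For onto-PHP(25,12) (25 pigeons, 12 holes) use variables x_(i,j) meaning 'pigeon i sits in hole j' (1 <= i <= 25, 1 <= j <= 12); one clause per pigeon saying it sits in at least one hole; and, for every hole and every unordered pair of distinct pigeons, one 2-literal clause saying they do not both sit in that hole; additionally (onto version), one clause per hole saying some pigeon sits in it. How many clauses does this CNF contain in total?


onto-PHP(25,12): 25 pigeons, 12 holes, 25*12 = 300 variables.
- pigeon clauses: one per pigeon -> 25 clauses
- hole clauses: 12 holes * C(25,2) = 12 * 300 -> 3600 clauses
- onto clauses: one per hole -> 12 clauses
Total clauses = 25 + 3600 + 12 = 3637

3637


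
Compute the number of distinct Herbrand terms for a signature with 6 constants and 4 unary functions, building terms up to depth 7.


Herbrand terms by depth:
Depth 0: 6 constants
Depth 1: 24 new terms (running total: 30)
Depth 2: 96 new terms (running total: 126)
Depth 3: 384 new terms (running total: 510)
Depth 4: 1536 new terms (running total: 2046)
Depth 5: 6144 new terms (running total: 8190)
Depth 6: 24576 new terms (running total: 32766)
Depth 7: 98304 new terms (running total: 131070)
Total distinct ground terms = 131070

131070


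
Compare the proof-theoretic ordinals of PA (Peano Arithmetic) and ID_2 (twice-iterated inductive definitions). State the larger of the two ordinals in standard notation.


Proof-theoretic ordinal of PA (Peano Arithmetic): epsilon_0
Proof-theoretic ordinal of ID_2 (twice-iterated inductive definitions): psi_0(epsilon_{Omega_2+1})
Comparing: epsilon_0 < psi_0(epsilon_{Omega_2+1}).
The larger ordinal is psi_0(epsilon_{Omega_2+1}) (from ID_2 (twice-iterated inductive definitions)).

psi_0(epsilon_{Omega_2+1})


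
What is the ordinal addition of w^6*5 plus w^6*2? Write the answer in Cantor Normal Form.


Ordinal addition w^6*5 + w^6*2:
Both terms have the same exponent 6.
w^e*c + w^e*d = w^e*(c+d).
Result = w^6*(5+2) = w^6*7

w^6*7


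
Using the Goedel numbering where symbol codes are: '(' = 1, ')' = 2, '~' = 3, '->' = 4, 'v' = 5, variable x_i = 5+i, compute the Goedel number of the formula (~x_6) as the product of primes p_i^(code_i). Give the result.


Formula: (~x_6)
Symbol codes: [1, 3, 11, 2]
Primes: [2, 3, 5, 7]
p_1^1 = 2^1 = 2
p_2^3 = 3^3 = 27
p_3^11 = 5^11 = 48828125
p_4^2 = 7^2 = 49
Product = 129199218750

129199218750


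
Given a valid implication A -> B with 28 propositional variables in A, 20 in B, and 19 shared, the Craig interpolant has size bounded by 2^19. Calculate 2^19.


Shared atoms = 19
Craig interpolant size bound = 2^19
= 524288

524288


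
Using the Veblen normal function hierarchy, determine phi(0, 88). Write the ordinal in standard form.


phi(0, 88):
phi(0, beta) = omega^beta by definition.
phi(0, 88) = omega^88

omega^88


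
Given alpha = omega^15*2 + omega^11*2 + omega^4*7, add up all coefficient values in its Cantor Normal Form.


CNF: omega^15*2 + omega^11*2 + omega^4*7
Coefficients: 2 + 2 + 7 = 11

11


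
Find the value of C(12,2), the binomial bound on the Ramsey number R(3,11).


R(3,11) <= C(3+11-2, 3-1) = C(12, 2)
C(12, 2) = 12! / (2! * 10!)
= 66

66


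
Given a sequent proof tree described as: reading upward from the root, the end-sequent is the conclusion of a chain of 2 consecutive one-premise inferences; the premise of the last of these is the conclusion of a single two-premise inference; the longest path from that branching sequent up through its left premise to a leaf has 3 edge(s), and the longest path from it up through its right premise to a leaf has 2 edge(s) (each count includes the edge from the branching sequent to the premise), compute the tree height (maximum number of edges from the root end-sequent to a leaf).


Longest path through the left premise: 3 edges (measured from the branching sequent)
Longest path through the right premise: 2 edges
Height of the subtree rooted at the branching sequent: max(3, 2) = 3
The branching sequent sits 2 edges above the root (the chain of one-premise inferences), so height = 3 + 2 = 5

5


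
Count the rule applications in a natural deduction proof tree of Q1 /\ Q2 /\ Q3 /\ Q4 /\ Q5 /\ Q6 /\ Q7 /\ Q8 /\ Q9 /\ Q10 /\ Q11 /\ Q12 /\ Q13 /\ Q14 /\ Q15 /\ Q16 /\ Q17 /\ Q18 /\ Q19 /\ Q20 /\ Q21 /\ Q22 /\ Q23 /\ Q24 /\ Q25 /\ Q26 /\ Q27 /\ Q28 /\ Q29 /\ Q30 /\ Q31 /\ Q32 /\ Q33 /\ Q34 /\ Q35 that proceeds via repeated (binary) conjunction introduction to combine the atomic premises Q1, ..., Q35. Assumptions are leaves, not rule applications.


The target conjunction has 35 conjuncts, i.e. 34 binary /\ connectives.
Each conjunction-intro joins two pieces, so 35 atoms require 35-1 = 34 applications.
Total inference nodes = 34

34


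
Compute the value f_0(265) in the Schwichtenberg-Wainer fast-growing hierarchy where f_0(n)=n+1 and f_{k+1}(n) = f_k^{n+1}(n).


f_0(265) = 265 + 1 = 266

266


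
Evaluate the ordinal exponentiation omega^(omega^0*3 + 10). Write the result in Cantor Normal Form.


omega^(omega^0*3 + 10):
omega^0 = 1, so the exponent is 3 + 10 = 13 (finite ordinal addition).
Result = omega^13, already a single CNF term.

omega^13


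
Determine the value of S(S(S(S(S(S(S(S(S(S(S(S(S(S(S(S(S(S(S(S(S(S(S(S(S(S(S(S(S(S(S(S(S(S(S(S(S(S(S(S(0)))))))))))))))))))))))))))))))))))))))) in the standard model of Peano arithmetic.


Counting successors applied to 0:
40 applications of S to 0 = 40

40


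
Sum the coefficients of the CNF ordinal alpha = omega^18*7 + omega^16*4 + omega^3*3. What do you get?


CNF: omega^18*7 + omega^16*4 + omega^3*3
Coefficients: 7 + 4 + 3 = 14

14


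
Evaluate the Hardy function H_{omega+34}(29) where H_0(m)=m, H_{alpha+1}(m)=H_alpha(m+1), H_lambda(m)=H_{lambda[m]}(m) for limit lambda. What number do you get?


H_{omega+34}(29):
Unwind the 34 successor steps: H_{omega+34}(29) = H_omega(29+34) = H_omega(63).
H_omega(m) = H_m(m) = m + m = 2m.
Result = 2 * 63 = 126

126


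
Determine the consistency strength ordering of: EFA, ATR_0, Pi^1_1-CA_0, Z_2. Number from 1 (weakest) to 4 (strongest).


Ordering by consistency strength:
1. EFA
2. ATR_0
3. Pi^1_1-CA_0
4. Z_2


EFA=1, ATR_0=2, Pi^1_1-CA_0=3, Z_2=4


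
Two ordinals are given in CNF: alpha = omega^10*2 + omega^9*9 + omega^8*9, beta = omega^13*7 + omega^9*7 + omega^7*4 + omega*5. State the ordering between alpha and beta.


Compare term by term from highest exponent:
alpha = omega^10*2 + omega^9*9 + omega^8*9
beta = omega^13*7 + omega^9*7 + omega^7*4 + omega*5
Term 1: alpha has omega^10*2, beta has omega^13*7
Term 2: alpha has omega^9*9, beta has omega^9*7
Term 3: alpha has omega^8*9, beta has omega^7*4
Term 4: alpha has omega^0*0, beta has omega^1*5
Result: alpha < beta

alpha < beta


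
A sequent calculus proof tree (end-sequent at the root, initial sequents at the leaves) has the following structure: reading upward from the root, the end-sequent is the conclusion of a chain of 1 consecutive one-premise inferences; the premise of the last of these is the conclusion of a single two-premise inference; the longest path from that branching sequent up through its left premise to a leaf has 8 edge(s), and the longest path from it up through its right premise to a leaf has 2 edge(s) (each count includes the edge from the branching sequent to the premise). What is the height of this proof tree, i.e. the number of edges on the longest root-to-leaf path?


Longest path through the left premise: 8 edges (measured from the branching sequent)
Longest path through the right premise: 2 edges
Height of the subtree rooted at the branching sequent: max(8, 2) = 8
The branching sequent sits 1 edges above the root (the chain of one-premise inferences), so height = 8 + 1 = 9

9


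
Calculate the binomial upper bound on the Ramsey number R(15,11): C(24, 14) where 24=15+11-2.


R(15,11) <= C(15+11-2, 15-1) = C(24, 14)
C(24, 14) = 24! / (14! * 10!)
= 1961256

1961256


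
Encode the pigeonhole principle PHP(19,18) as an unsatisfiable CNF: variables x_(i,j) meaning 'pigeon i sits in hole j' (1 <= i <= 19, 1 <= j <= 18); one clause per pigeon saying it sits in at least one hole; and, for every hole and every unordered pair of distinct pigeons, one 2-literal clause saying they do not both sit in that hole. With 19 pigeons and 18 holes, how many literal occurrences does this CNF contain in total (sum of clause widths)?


PHP(19,18): 19 pigeons, 18 holes, 19*18 = 342 variables.
- pigeon clauses: one per pigeon -> 19 clauses of width 18 -> 342 literals
- hole clauses: 18 holes * C(19,2) = 18 * 171 -> 3078 clauses of width 2 -> 6156 literals
Total literal occurrences = 342 + 6156 = 6498

6498


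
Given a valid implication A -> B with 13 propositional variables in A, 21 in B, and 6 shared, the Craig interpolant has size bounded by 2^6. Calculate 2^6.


Shared atoms = 6
Craig interpolant size bound = 2^6
= 64

64


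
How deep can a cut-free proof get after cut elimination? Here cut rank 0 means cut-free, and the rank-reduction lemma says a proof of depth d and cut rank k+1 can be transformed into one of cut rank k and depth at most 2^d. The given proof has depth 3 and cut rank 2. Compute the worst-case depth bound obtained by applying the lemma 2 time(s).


Each rank reduction sends depth d to at most 2^d; cut rank r needs r reductions.
2_0(3) = 3
2_1(3) = 2^3 = 8
2_2(3) = 2^8 = 256
Cut-free depth bound = 256

256


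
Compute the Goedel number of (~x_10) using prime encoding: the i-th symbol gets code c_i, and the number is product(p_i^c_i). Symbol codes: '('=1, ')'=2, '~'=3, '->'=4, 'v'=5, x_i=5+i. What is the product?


Formula: (~x_10)
Symbol codes: [1, 3, 15, 2]
Primes: [2, 3, 5, 7]
p_1^1 = 2^1 = 2
p_2^3 = 3^3 = 27
p_3^15 = 5^15 = 30517578125
p_4^2 = 7^2 = 49
Product = 80749511718750

80749511718750


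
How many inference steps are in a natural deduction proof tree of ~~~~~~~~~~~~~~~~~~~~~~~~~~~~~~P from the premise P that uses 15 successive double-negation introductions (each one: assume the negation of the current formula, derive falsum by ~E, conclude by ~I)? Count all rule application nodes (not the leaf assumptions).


Each double-negation introduction (from C infer ~~C) uses 2 inference nodes: one ~E (C and ~C give falsum) and one ~I (discharge ~C).
15 double negations = 15 * 2 = 30 inference nodes.

30


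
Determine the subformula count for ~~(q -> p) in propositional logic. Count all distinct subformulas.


Formula: ~~(q -> p)
Subformulas found:
  1. q
  2. p
  3. (q -> p)
  4. ~(q -> p)
  5. ~~(q -> p)
Total distinct subformulas = 5

5


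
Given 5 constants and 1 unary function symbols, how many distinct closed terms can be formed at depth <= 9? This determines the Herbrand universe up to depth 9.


Herbrand terms by depth:
Depth 0: 5 constants
Depth 1: 5 new terms (running total: 10)
Depth 2: 5 new terms (running total: 15)
Depth 3: 5 new terms (running total: 20)
Depth 4: 5 new terms (running total: 25)
Depth 5: 5 new terms (running total: 30)
Depth 6: 5 new terms (running total: 35)
Depth 7: 5 new terms (running total: 40)
Depth 8: 5 new terms (running total: 45)
Depth 9: 5 new terms (running total: 50)
Total distinct ground terms = 50

50


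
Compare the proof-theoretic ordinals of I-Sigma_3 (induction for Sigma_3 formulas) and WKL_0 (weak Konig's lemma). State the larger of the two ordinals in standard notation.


Proof-theoretic ordinal of I-Sigma_3 (induction for Sigma_3 formulas): omega^(omega^(omega^omega))
Proof-theoretic ordinal of WKL_0 (weak Konig's lemma): omega^omega
Comparing: omega^omega < omega^(omega^(omega^omega)).
The larger ordinal is omega^(omega^(omega^omega)) (from I-Sigma_3 (induction for Sigma_3 formulas)).

omega^(omega^(omega^omega))


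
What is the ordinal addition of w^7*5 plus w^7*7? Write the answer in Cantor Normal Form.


Ordinal addition w^7*5 + w^7*7:
Both terms have the same exponent 7.
w^e*c + w^e*d = w^e*(c+d).
Result = w^7*(5+7) = w^7*12

w^7*12


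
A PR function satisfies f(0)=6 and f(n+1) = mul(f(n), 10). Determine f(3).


f(0) = 6
f(1) = mul(f(0), 10) = mul(6, 10) = 60
f(2) = mul(f(1), 10) = mul(60, 10) = 600
f(3) = mul(f(2), 10) = mul(600, 10) = 6000


6000


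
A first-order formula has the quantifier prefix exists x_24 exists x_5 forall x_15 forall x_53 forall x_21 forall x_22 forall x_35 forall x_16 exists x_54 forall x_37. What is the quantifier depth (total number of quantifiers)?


Quantifier prefix has 10 quantifier symbols.
Quantifier depth = 10

10


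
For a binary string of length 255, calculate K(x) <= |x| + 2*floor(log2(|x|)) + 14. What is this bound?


floor(log2(255)) = 7
2 * 7 = 14
K(x) <= 255 + 14 + 14 = 283

283


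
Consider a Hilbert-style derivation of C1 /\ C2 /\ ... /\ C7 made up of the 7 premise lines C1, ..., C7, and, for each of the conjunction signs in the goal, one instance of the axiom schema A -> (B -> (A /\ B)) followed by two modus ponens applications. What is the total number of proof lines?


Conjoining 7 premises:
- 7 premise lines
- the goal has 6 conjunction signs; each costs 1 axiom instance + 2 MP = 3 lines: 3 * 6 = 18
Total = 7 + 18 = 25 lines.

25


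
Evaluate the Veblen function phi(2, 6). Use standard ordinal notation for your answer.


phi(2, 6):
phi(2, beta) = zeta_beta (the beta-th zeta number, fixed point of epsilon).
phi(2, 6) = zeta_6

zeta_6


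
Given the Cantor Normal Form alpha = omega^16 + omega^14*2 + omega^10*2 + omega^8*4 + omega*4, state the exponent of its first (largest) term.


CNF: omega^16 + omega^14*2 + omega^10*2 + omega^8*4 + omega*4
The leading term is omega^16, which has exponent 16.

16


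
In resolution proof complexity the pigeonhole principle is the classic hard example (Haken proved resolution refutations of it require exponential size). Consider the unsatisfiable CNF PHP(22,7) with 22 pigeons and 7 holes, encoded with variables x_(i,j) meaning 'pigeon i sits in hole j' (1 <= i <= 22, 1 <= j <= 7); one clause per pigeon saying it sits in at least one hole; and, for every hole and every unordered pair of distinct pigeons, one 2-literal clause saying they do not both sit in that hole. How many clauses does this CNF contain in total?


PHP(22,7): 22 pigeons, 7 holes, 22*7 = 154 variables.
- pigeon clauses: one per pigeon -> 22 clauses
- hole clauses: 7 holes * C(22,2) = 7 * 231 -> 1617 clauses
Total clauses = 22 + 1617 = 1639

1639


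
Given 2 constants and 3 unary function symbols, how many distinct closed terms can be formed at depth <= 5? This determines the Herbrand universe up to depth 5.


Herbrand terms by depth:
Depth 0: 2 constants
Depth 1: 6 new terms (running total: 8)
Depth 2: 18 new terms (running total: 26)
Depth 3: 54 new terms (running total: 80)
Depth 4: 162 new terms (running total: 242)
Depth 5: 486 new terms (running total: 728)
Total distinct ground terms = 728

728


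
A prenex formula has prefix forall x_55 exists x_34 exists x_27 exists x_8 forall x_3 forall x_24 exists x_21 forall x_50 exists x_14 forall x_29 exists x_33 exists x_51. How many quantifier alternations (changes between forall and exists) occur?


Walk the prefix and count type changes:
  position 1: forall -> exists <-- alternation
  position 2: exists -> exists
  position 3: exists -> exists
  position 4: exists -> forall <-- alternation
  position 5: forall -> forall
  position 6: forall -> exists <-- alternation
  position 7: exists -> forall <-- alternation
  position 8: forall -> exists <-- alternation
  position 9: exists -> forall <-- alternation
  position 10: forall -> exists <-- alternation
  position 11: exists -> exists
Total alternations = 7

7


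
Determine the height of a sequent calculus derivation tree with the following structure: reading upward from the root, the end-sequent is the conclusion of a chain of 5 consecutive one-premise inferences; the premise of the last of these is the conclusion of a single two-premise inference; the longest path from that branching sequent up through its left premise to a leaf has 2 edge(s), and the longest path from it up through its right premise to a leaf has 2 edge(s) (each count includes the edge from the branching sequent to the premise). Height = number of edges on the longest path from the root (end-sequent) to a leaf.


Longest path through the left premise: 2 edges (measured from the branching sequent)
Longest path through the right premise: 2 edges
Height of the subtree rooted at the branching sequent: max(2, 2) = 2
The branching sequent sits 5 edges above the root (the chain of one-premise inferences), so height = 2 + 5 = 7

7


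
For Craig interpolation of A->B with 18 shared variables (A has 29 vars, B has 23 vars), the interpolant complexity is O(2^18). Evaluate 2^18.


Shared atoms = 18
Craig interpolant size bound = 2^18
= 262144

262144


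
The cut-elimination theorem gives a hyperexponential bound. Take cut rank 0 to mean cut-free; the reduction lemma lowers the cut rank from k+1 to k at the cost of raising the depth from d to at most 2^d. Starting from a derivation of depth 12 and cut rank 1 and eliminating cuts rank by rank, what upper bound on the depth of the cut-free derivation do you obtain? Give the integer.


Each rank reduction sends depth d to at most 2^d; cut rank r needs r reductions.
2_0(12) = 12
2_1(12) = 2^12 = 4096
Cut-free depth bound = 4096

4096


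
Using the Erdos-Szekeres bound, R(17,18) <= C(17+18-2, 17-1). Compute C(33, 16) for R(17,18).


R(17,18) <= C(17+18-2, 17-1) = C(33, 16)
C(33, 16) = 33! / (16! * 17!)
= 1166803110

1166803110


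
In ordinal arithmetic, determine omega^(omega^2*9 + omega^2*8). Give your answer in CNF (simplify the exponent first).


omega^(omega^2*9 + omega^2*8):
Both terms of the exponent have the same exponent 2, so they merge: omega^2*9 + omega^2*8 = omega^2*(9+8) = omega^2*17.
omega raised to a CNF ordinal is a single CNF term: Result = omega^(omega^2*17)

omega^(omega^2*17)


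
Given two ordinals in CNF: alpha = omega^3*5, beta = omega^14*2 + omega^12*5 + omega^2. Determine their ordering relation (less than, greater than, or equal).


Compare term by term from highest exponent:
alpha = omega^3*5
beta = omega^14*2 + omega^12*5 + omega^2
Term 1: alpha has omega^3*5, beta has omega^14*2
Term 2: alpha has omega^0*0, beta has omega^12*5
Term 3: alpha has omega^0*0, beta has omega^2*1
Result: alpha < beta

alpha < beta


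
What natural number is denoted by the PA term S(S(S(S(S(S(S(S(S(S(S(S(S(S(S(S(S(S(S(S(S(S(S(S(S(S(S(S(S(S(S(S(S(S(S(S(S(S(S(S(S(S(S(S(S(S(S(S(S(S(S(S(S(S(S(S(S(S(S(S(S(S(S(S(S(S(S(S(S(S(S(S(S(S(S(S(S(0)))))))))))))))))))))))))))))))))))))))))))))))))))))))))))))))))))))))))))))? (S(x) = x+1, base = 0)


Counting successors applied to 0:
77 applications of S to 0 = 77

77


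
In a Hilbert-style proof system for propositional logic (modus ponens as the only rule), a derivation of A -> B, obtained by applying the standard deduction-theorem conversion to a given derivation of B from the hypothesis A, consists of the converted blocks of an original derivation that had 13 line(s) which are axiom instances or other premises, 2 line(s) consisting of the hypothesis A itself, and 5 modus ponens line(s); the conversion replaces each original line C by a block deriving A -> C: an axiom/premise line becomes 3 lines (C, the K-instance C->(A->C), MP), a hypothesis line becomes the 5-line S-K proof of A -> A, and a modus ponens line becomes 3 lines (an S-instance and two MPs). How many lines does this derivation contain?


Deduction-theorem conversion, block by block:
- 13 axiom/premise lines -> 3 lines each = 39
- 2 hypothesis lines -> 5 lines each (identity proof A->A) = 10
- 5 MP lines -> 3 lines each (S-instance, MP, MP) = 15
Total = 39 + 10 + 15 = 64 lines.

64


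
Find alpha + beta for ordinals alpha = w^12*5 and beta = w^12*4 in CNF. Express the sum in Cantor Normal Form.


Ordinal addition w^12*5 + w^12*4:
Both terms have the same exponent 12.
w^e*c + w^e*d = w^e*(c+d).
Result = w^12*(5+4) = w^12*9

w^12*9


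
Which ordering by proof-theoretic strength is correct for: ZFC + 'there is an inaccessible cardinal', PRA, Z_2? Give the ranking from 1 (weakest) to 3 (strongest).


Ordering by consistency strength:
1. PRA
2. Z_2
3. ZFC + 'there is an inaccessible cardinal'


ZFC + 'there is an inaccessible cardinal'=3, PRA=1, Z_2=2


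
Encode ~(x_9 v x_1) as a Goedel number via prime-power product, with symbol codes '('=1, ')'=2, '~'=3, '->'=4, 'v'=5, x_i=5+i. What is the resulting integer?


Formula: ~(x_9 v x_1)
Symbol codes: [3, 1, 14, 5, 6, 2]
Primes: [2, 3, 5, 7, 11, 13]
p_1^3 = 2^3 = 8
p_2^1 = 3^1 = 3
p_3^14 = 5^14 = 6103515625
p_4^5 = 7^5 = 16807
p_5^6 = 11^6 = 1771561
p_6^2 = 13^2 = 169
Product = 737096447440869140625000

737096447440869140625000


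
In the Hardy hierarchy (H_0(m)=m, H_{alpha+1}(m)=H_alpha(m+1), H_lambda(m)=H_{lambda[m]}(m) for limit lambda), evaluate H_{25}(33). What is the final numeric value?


H_25(33):
For finite ordinals k, H_k(n) = n + k (each successor step adds 1).
H_25(33) = 33 + 25 = 58

58


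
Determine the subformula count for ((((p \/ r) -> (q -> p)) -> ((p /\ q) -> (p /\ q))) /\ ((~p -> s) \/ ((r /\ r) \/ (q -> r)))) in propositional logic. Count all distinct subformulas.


Formula: ((((p \/ r) -> (q -> p)) -> ((p /\ q) -> (p /\ q))) /\ ((~p -> s) \/ ((r /\ r) \/ (q -> r))))
Subformulas found:
  1. r
  2. q
  3. s
  4. p
  5. ~p
  6. (r /\ r)
  7. (p /\ q)
  8. (q -> p)
  9. (q -> r)
  10. (p \/ r)
  11. (~p -> s)
  12. ((p /\ q) -> (p /\ q))
  13. ((r /\ r) \/ (q -> r))
  14. ((p \/ r) -> (q -> p))
  15. ((~p -> s) \/ ((r /\ r) \/ (q -> r)))
  16. (((p \/ r) -> (q -> p)) -> ((p /\ q) -> (p /\ q)))
  17. ((((p \/ r) -> (q -> p)) -> ((p /\ q) -> (p /\ q))) /\ ((~p -> s) \/ ((r /\ r) \/ (q -> r))))
Total distinct subformulas = 17

17


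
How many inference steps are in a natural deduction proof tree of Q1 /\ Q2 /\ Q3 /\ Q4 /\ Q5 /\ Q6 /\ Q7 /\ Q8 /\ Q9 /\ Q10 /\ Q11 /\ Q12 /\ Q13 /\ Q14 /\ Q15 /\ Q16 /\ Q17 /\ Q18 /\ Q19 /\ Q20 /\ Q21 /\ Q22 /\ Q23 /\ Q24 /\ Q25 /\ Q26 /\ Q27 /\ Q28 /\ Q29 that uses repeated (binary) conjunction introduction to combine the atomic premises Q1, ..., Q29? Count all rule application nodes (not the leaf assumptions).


The target conjunction has 29 conjuncts, i.e. 28 binary /\ connectives.
Each conjunction-intro joins two pieces, so 29 atoms require 29-1 = 28 applications.
Total inference nodes = 28

28


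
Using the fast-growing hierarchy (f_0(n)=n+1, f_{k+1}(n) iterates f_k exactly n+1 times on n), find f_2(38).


f_2(38) = f_1^39(38)
f_1(m) = 2m + 1.
Iterating: f_1^k(n) = 2^k*(n+1) - 1.
f_2(38) = 2^39*(38+1) - 1 = 549755813888*39 - 1 = 21440476741631

21440476741631


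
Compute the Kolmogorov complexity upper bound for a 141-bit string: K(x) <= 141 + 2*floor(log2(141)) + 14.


floor(log2(141)) = 7
2 * 7 = 14
K(x) <= 141 + 14 + 14 = 169

169


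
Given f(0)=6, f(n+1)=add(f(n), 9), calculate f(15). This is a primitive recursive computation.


f(0) = 6
f(1) = add(f(0), 9) = add(6, 9) = 15
f(2) = add(f(1), 9) = add(15, 9) = 24
f(3) = add(f(2), 9) = add(24, 9) = 33
f(4) = add(f(3), 9) = add(33, 9) = 42
f(5) = add(f(4), 9) = add(42, 9) = 51
f(6) = add(f(5), 9) = add(51, 9) = 60
f(7) = add(f(6), 9) = add(60, 9) = 69
f(8) = add(f(7), 9) = add(69, 9) = 78
f(9) = add(f(8), 9) = add(78, 9) = 87
f(10) = add(f(9), 9) = add(87, 9) = 96
f(11) = add(f(10), 9) = add(96, 9) = 105
f(12) = add(f(11), 9) = add(105, 9) = 114
f(13) = add(f(12), 9) = add(114, 9) = 123
f(14) = add(f(13), 9) = add(123, 9) = 132
f(15) = add(f(14), 9) = add(132, 9) = 141


141


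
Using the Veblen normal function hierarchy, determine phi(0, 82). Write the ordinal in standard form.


phi(0, 82):
phi(0, beta) = omega^beta by definition.
phi(0, 82) = omega^82

omega^82


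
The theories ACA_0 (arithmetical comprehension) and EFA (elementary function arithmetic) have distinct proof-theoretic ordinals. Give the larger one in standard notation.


Proof-theoretic ordinal of ACA_0 (arithmetical comprehension): epsilon_0
Proof-theoretic ordinal of EFA (elementary function arithmetic): omega^3
Comparing: omega^3 < epsilon_0.
The larger ordinal is epsilon_0 (from ACA_0 (arithmetical comprehension)).

epsilon_0


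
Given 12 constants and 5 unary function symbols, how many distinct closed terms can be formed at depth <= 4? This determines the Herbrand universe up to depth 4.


Herbrand terms by depth:
Depth 0: 12 constants
Depth 1: 60 new terms (running total: 72)
Depth 2: 300 new terms (running total: 372)
Depth 3: 1500 new terms (running total: 1872)
Depth 4: 7500 new terms (running total: 9372)
Total distinct ground terms = 9372

9372


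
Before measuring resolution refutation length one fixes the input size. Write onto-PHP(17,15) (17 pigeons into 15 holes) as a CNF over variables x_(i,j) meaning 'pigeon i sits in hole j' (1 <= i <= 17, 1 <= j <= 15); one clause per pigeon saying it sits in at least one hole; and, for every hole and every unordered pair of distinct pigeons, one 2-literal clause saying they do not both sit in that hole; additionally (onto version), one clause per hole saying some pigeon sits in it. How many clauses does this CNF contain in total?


onto-PHP(17,15): 17 pigeons, 15 holes, 17*15 = 255 variables.
- pigeon clauses: one per pigeon -> 17 clauses
- hole clauses: 15 holes * C(17,2) = 15 * 136 -> 2040 clauses
- onto clauses: one per hole -> 15 clauses
Total clauses = 17 + 2040 + 15 = 2072

2072


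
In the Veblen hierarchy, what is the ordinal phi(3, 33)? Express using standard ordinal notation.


phi(3, 33):
phi(3, beta) = eta_beta (the beta-th eta number, fixed point of zeta).
phi(3, 33) = eta_33

eta_33


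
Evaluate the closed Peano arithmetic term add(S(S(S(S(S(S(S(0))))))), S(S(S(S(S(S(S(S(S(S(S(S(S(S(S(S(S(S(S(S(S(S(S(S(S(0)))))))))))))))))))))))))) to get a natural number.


add(S^7(0), S^25(0)):
S^7(0) = 7
S^25(0) = 25
7 + 25 = 32

32


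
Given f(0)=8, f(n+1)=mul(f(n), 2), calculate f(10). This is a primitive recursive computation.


f(0) = 8
f(1) = mul(f(0), 2) = mul(8, 2) = 16
f(2) = mul(f(1), 2) = mul(16, 2) = 32
f(3) = mul(f(2), 2) = mul(32, 2) = 64
f(4) = mul(f(3), 2) = mul(64, 2) = 128
f(5) = mul(f(4), 2) = mul(128, 2) = 256
f(6) = mul(f(5), 2) = mul(256, 2) = 512
f(7) = mul(f(6), 2) = mul(512, 2) = 1024
f(8) = mul(f(7), 2) = mul(1024, 2) = 2048
f(9) = mul(f(8), 2) = mul(2048, 2) = 4096
f(10) = mul(f(9), 2) = mul(4096, 2) = 8192


8192


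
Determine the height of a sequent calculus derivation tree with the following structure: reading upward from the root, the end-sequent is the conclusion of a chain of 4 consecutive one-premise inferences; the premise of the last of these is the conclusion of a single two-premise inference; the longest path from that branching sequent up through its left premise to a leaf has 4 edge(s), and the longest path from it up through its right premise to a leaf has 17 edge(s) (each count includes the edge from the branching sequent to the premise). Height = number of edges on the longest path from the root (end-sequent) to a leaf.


Longest path through the left premise: 4 edges (measured from the branching sequent)
Longest path through the right premise: 17 edges
Height of the subtree rooted at the branching sequent: max(4, 17) = 17
The branching sequent sits 4 edges above the root (the chain of one-premise inferences), so height = 17 + 4 = 21

21


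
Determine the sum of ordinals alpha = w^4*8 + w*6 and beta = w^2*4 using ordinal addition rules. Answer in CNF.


Ordinal addition (w^4*8 + w*6) + w^2*4:
alpha's leading term has exponent 4 > beta's exponent 2, so it survives.
alpha's tail term has exponent 1 < beta's exponent 2, so it is absorbed by beta.
In ordinal addition, any term followed by a strictly larger-exponent term is absorbed.
Result = w^4*8 + w^2*4

w^4*8 + w^2*4


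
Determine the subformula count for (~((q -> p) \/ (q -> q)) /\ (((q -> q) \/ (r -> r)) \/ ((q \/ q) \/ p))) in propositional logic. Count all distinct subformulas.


Formula: (~((q -> p) \/ (q -> q)) /\ (((q -> q) \/ (r -> r)) \/ ((q \/ q) \/ p)))
Subformulas found:
  1. r
  2. q
  3. p
  4. (q -> p)
  5. (r -> r)
  6. (q -> q)
  7. (q \/ q)
  8. ((q \/ q) \/ p)
  9. ((q -> p) \/ (q -> q))
  10. ((q -> q) \/ (r -> r))
  11. ~((q -> p) \/ (q -> q))
  12. (((q -> q) \/ (r -> r)) \/ ((q \/ q) \/ p))
  13. (~((q -> p) \/ (q -> q)) /\ (((q -> q) \/ (r -> r)) \/ ((q \/ q) \/ p)))
Total distinct subformulas = 13

13


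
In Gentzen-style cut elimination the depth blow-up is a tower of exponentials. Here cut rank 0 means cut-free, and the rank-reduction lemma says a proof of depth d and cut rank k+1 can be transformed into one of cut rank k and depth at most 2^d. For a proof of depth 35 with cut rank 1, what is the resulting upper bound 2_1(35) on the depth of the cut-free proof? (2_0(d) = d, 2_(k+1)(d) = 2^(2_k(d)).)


Each rank reduction sends depth d to at most 2^d; cut rank r needs r reductions.
2_0(35) = 35
2_1(35) = 2^35 = 34359738368
Cut-free depth bound = 34359738368

34359738368


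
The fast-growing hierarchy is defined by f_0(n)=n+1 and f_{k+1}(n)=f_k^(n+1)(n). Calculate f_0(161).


f_0(161) = 161 + 1 = 162

162


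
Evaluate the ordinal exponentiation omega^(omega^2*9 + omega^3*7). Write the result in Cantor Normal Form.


omega^(omega^2*9 + omega^3*7):
In ordinal addition a term is absorbed by a following term of strictly larger exponent: 2 < 3, so omega^2*9 + omega^3*7 = omega^3*7.
omega raised to a CNF ordinal is a single CNF term: Result = omega^(omega^3*7)

omega^(omega^3*7)


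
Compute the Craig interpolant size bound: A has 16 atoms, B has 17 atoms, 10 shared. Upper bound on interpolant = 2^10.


Shared atoms = 10
Craig interpolant size bound = 2^10
= 1024

1024


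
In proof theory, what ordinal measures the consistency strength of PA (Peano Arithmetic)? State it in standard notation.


The proof-theoretic ordinal of PA (Peano Arithmetic) is a standard result in ordinal analysis.
This ordinal is the supremum of order types of primitive recursive well-orderings
that the theory can prove to be well-ordered.
For PA (Peano Arithmetic), the proof-theoretic ordinal is epsilon_0.

epsilon_0


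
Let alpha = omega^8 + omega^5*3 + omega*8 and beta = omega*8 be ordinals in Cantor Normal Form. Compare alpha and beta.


Compare term by term from highest exponent:
alpha = omega^8 + omega^5*3 + omega*8
beta = omega*8
Term 1: alpha has omega^8*1, beta has omega^1*8
Term 2: alpha has omega^5*3, beta has omega^0*0
Term 3: alpha has omega^1*8, beta has omega^0*0
Result: alpha > beta

alpha > beta


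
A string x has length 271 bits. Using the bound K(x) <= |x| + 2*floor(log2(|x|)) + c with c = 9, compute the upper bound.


floor(log2(271)) = 8
2 * 8 = 16
K(x) <= 271 + 16 + 9 = 296

296


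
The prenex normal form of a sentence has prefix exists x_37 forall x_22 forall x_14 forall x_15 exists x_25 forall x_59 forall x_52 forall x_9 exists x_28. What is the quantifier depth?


Quantifier prefix has 9 quantifier symbols.
Quantifier depth = 9

9


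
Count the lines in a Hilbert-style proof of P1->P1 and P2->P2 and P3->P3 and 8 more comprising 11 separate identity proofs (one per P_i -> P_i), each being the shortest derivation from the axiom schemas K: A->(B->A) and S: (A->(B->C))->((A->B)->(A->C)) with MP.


The shortest proof of A->A from K and S in the Hilbert calculus has exactly 5 lines:
(1) K instance A->((A->A)->A), (2) S instance, (3) MP on 1,2, (4) K instance A->(A->A), (5) MP on 3,4.
For 11 independent identities: 11 * 5 = 55 lines total.

55


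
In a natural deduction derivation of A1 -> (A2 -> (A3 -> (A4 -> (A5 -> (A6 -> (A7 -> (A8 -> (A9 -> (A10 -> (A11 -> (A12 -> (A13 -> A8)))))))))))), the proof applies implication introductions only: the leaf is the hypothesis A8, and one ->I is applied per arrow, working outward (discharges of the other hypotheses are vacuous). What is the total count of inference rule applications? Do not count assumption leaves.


The formula has 13 arrows (->); its innermost consequent A8 is one of the antecedents,
so the proof starts from the hypothesis leaf A8 (not a rule application) and closes one arrow per ->I.
Building A1 -> (A2 -> (A3 -> (A4 -> (A5 -> (A6 -> (A7 -> (A8 -> (A9 -> (A10 -> (A11 -> (A12 -> (A13 -> A8)))))))))))) therefore takes 13 nested implication introductions.
Total inference nodes = 13

13


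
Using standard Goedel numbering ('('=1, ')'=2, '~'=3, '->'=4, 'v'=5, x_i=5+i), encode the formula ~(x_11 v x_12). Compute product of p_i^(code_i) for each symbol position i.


Formula: ~(x_11 v x_12)
Symbol codes: [3, 1, 16, 5, 17, 2]
Primes: [2, 3, 5, 7, 11, 13]
p_1^3 = 2^3 = 8
p_2^1 = 3^1 = 3
p_3^16 = 5^16 = 152587890625
p_4^5 = 7^5 = 16807
p_5^17 = 11^17 = 505447028499293771
p_6^2 = 13^2 = 169
Product = 5257555470519688253738865966796875000

5257555470519688253738865966796875000


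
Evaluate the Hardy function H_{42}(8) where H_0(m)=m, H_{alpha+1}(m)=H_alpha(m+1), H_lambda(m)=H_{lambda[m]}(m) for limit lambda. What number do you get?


H_42(8):
For finite ordinals k, H_k(n) = n + k (each successor step adds 1).
H_42(8) = 8 + 42 = 50

50


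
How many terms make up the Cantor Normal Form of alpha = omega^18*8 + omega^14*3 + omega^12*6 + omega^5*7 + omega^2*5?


CNF: omega^18*8 + omega^14*3 + omega^12*6 + omega^5*7 + omega^2*5
Count the summands separated by '+':
  term 1: omega^18*8
  term 2: omega^14*3
  term 3: omega^12*6
  term 4: omega^5*7
  term 5: omega^2*5
Total terms = 5

5


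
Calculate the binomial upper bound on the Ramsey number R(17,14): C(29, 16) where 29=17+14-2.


R(17,14) <= C(17+14-2, 17-1) = C(29, 16)
C(29, 16) = 29! / (16! * 13!)
= 67863915

67863915


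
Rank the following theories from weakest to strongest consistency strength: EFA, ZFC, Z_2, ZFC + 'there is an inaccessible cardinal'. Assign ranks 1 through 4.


Ordering by consistency strength:
1. EFA
2. Z_2
3. ZFC
4. ZFC + 'there is an inaccessible cardinal'


EFA=1, ZFC=3, Z_2=2, ZFC + 'there is an inaccessible cardinal'=4


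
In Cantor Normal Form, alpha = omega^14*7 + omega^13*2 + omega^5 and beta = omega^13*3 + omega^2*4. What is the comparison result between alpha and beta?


Compare term by term from highest exponent:
alpha = omega^14*7 + omega^13*2 + omega^5
beta = omega^13*3 + omega^2*4
Term 1: alpha has omega^14*7, beta has omega^13*3
Term 2: alpha has omega^13*2, beta has omega^2*4
Term 3: alpha has omega^5*1, beta has omega^0*0
Result: alpha > beta

alpha > beta


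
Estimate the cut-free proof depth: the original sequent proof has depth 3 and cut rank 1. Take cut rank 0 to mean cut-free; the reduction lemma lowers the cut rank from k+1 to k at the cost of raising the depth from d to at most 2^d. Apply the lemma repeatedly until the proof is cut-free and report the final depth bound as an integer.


Each rank reduction sends depth d to at most 2^d; cut rank r needs r reductions.
2_0(3) = 3
2_1(3) = 2^3 = 8
Cut-free depth bound = 8

8


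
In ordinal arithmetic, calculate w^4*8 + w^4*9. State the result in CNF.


Ordinal addition w^4*8 + w^4*9:
Both terms have the same exponent 4.
w^e*c + w^e*d = w^e*(c+d).
Result = w^4*(8+9) = w^4*17

w^4*17
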